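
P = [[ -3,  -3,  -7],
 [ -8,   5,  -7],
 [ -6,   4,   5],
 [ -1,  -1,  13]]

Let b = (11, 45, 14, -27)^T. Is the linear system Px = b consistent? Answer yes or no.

Row reduce the augmented matrix [P | b].
R2 ← R2 − (8/3)·R1: [0, 13, 35/3, 47/3]
R3 ← R3 − (2)·R1: [0, 10, 19, -8]
R4 ← R4 − (1/3)·R1: [0, 0, 46/3, -92/3]
R3 ← R3 − (10/13)·R2: [0, 0, 391/39, -782/39]
R4 ← R4 − (26/17)·R3: [0, 0, 0, 0]
The echelon form has 3 nonzero rows, and every pivot lies in the first 3 columns, so rank(P) = rank([P|b]) = 3.
The system is consistent.

yes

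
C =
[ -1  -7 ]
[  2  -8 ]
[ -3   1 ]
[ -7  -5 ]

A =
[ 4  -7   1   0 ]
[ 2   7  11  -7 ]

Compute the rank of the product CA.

First compute CA:
[[-18, -42, -78,  49],
 [ -8, -70, -86,  56],
 [-10,  28,   8,  -7],
 [-38,  14, -62,  35]]
Now row reduce the product.
R2 ← R2 − (4/9)·R1: [0, -154/3, -154/3, 308/9]
R3 ← R3 − (5/9)·R1: [0, 154/3, 154/3, -308/9]
R4 ← R4 − (19/9)·R1: [0, 308/3, 308/3, -616/9]
R3 ← R3 + R2: [0, 0, 0, 0]
R4 ← R4 + (2)·R2: [0, 0, 0, 0]
2 nonzero rows, so rank(CA) = 2.

2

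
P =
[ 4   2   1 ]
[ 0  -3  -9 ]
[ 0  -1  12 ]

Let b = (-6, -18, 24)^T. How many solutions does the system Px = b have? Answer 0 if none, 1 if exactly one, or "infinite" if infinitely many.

Row reduce the augmented matrix [P | b].
R3 ← R3 − (1/3)·R2: [0, 0, 15, 30]
The echelon form has 3 nonzero rows, and every pivot lies in the first 3 columns, so rank(P) = rank([P|b]) = 3.
The system is consistent.
rank = 3 = number of unknowns, so the solution is unique.

1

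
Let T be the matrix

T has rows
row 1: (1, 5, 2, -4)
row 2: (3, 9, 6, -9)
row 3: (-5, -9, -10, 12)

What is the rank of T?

Row reduce to echelon form.
R2 ← R2 − (3)·R1: [0, -6, 0, 3]
R3 ← R3 + (5)·R1: [0, 16, 0, -8]
R3 ← R3 + (8/3)·R2: [0, 0, 0, 0]
Echelon form has 2 nonzero rows, so rank(T) = 2.

2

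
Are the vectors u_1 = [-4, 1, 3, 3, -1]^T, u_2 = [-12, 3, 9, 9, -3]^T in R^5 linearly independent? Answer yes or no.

no

Form the matrix with these vectors as rows and row reduce.
R2 ← R2 − (3)·R1: [0, 0, 0, 0, 0]
1 nonzero row, so the 2 vectors span a space of dimension 1.
Since 1 < 2, the vectors are linearly dependent.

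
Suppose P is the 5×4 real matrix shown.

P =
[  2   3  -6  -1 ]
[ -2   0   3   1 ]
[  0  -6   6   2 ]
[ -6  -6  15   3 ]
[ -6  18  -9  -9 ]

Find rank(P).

3

Row reduce to echelon form.
R2 ← R2 + R1: [0, 3, -3, 0]
R4 ← R4 + (3)·R1: [0, 3, -3, 0]
R5 ← R5 + (3)·R1: [0, 27, -27, -12]
R3 ← R3 + (2)·R2: [0, 0, 0, 2]
R4 ← R4 − R2: [0, 0, 0, 0]
R5 ← R5 − (9)·R2: [0, 0, 0, -12]
R5 ← R5 + (6)·R3: [0, 0, 0, 0]
Echelon form has 3 nonzero rows, so rank(P) = 3.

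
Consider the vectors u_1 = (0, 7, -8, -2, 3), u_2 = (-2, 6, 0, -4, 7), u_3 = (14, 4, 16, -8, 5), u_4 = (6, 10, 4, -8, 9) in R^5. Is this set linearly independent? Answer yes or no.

Form the matrix with these vectors as rows and row reduce.
Swap R1 ↔ R2
R3 ← R3 + (7)·R1: [0, 46, 16, -36, 54]
R4 ← R4 + (3)·R1: [0, 28, 4, -20, 30]
R3 ← R3 − (46/7)·R2: [0, 0, 480/7, -160/7, 240/7]
R4 ← R4 − (4)·R2: [0, 0, 36, -12, 18]
R4 ← R4 − (21/40)·R3: [0, 0, 0, 0, 0]
3 nonzero rows, so the 4 vectors span a space of dimension 3.
Since 3 < 4, the vectors are linearly dependent.

no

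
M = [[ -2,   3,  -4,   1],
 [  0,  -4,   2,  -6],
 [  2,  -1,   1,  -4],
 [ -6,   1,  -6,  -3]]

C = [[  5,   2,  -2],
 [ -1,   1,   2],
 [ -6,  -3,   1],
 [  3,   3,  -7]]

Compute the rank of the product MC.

First compute MC:
[[ 14,  14,  -1],
 [-26, -28,  36],
 [ -7, -12,  23],
 [ -4,  -2,  29]]
Now row reduce the product.
R2 ← R2 + (13/7)·R1: [0, -2, 239/7]
R3 ← R3 + (1/2)·R1: [0, -5, 45/2]
R4 ← R4 + (2/7)·R1: [0, 2, 201/7]
R3 ← R3 − (5/2)·R2: [0, 0, -440/7]
R4 ← R4 + R2: [0, 0, 440/7]
R4 ← R4 + R3: [0, 0, 0]
3 nonzero rows, so rank(MC) = 3.

3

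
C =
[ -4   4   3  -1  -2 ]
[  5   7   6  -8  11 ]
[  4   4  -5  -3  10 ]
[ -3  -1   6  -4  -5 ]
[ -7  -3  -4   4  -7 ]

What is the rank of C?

5

Row reduce to echelon form.
R2 ← R2 + (5/4)·R1: [0, 12, 39/4, -37/4, 17/2]
R3 ← R3 + R1: [0, 8, -2, -4, 8]
R4 ← R4 − (3/4)·R1: [0, -4, 15/4, -13/4, -7/2]
R5 ← R5 − (7/4)·R1: [0, -10, -37/4, 23/4, -7/2]
R3 ← R3 − (2/3)·R2: [0, 0, -17/2, 13/6, 7/3]
R4 ← R4 + (1/3)·R2: [0, 0, 7, -19/3, -2/3]
R5 ← R5 + (5/6)·R2: [0, 0, -9/8, -47/24, 43/12]
R4 ← R4 + (14/17)·R3: [0, 0, 0, -232/51, 64/51]
R5 ← R5 − (9/68)·R3: [0, 0, 0, -229/102, 167/51]
R5 ← R5 − (229/464)·R4: [0, 0, 0, 0, 77/29]
Echelon form has 5 nonzero rows, so rank(C) = 5.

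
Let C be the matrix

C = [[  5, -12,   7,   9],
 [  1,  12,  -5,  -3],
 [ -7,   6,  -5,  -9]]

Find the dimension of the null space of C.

2

Row reduce to echelon form.
R2 ← R2 − (1/5)·R1: [0, 72/5, -32/5, -24/5]
R3 ← R3 + (7/5)·R1: [0, -54/5, 24/5, 18/5]
R3 ← R3 + (3/4)·R2: [0, 0, 0, 0]
2 nonzero rows, so rank(C) = 2.
C has 4 columns; by rank–nullity, nullity = 4 − 2 = 2.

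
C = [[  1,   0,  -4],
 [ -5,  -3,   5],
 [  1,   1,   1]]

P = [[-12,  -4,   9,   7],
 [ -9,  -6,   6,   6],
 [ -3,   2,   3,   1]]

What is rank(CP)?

2

First compute CP:
[[  0, -12,  -3,   3],
 [ 72,  48, -48, -48],
 [-24,  -8,  18,  14]]
Now row reduce the product.
Swap R1 ↔ R2
R3 ← R3 + (1/3)·R1: [0, 8, 2, -2]
R3 ← R3 + (2/3)·R2: [0, 0, 0, 0]
2 nonzero rows, so rank(CP) = 2.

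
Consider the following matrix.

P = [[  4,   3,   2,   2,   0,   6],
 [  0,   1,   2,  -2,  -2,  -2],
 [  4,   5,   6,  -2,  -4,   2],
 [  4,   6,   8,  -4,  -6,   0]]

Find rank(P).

2

Row reduce to echelon form.
R3 ← R3 − R1: [0, 2, 4, -4, -4, -4]
R4 ← R4 − R1: [0, 3, 6, -6, -6, -6]
R3 ← R3 − (2)·R2: [0, 0, 0, 0, 0, 0]
R4 ← R4 − (3)·R2: [0, 0, 0, 0, 0, 0]
Echelon form has 2 nonzero rows, so rank(P) = 2.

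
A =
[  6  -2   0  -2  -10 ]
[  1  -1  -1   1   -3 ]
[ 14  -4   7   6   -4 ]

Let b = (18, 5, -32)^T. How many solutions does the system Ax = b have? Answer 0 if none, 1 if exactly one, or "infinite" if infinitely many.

Row reduce the augmented matrix [A | b].
R2 ← R2 − (1/6)·R1: [0, -2/3, -1, 4/3, -4/3, 2]
R3 ← R3 − (7/3)·R1: [0, 2/3, 7, 32/3, 58/3, -74]
R3 ← R3 + R2: [0, 0, 6, 12, 18, -72]
The echelon form has 3 nonzero rows, and every pivot lies in the first 5 columns, so rank(A) = rank([A|b]) = 3.
The system is consistent.
rank = 3 < 5 unknowns, so there are infinitely many solutions.

infinite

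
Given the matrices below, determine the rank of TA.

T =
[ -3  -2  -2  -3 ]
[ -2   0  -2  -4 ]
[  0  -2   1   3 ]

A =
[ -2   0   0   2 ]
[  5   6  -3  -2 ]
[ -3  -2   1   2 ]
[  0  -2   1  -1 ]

First compute TA:
[[  2,  -2,   1,  -3],
 [ 10,  12,  -6,  -4],
 [-13, -20,  10,   3]]
Now row reduce the product.
R2 ← R2 − (5)·R1: [0, 22, -11, 11]
R3 ← R3 + (13/2)·R1: [0, -33, 33/2, -33/2]
R3 ← R3 + (3/2)·R2: [0, 0, 0, 0]
2 nonzero rows, so rank(TA) = 2.

2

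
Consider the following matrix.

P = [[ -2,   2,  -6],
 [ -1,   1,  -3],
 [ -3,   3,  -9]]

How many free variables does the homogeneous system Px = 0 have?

2

Row reduce to echelon form.
R2 ← R2 − (1/2)·R1: [0, 0, 0]
R3 ← R3 − (3/2)·R1: [0, 0, 0]
1 nonzero row, so rank(P) = 1.
P has 3 columns; by rank–nullity, nullity = 3 − 1 = 2.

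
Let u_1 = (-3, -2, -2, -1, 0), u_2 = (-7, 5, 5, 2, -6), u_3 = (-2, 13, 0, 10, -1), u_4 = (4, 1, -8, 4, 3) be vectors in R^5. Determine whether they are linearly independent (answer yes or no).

Form the matrix with these vectors as rows and row reduce.
R2 ← R2 − (7/3)·R1: [0, 29/3, 29/3, 13/3, -6]
R3 ← R3 − (2/3)·R1: [0, 43/3, 4/3, 32/3, -1]
R4 ← R4 + (4/3)·R1: [0, -5/3, -32/3, 8/3, 3]
R3 ← R3 − (43/29)·R2: [0, 0, -13, 123/29, 229/29]
R4 ← R4 + (5/29)·R2: [0, 0, -9, 99/29, 57/29]
R4 ← R4 − (9/13)·R3: [0, 0, 0, 180/377, -1320/377]
4 nonzero rows, so the 4 vectors span a space of dimension 4.
Since 4 = 4, the vectors are linearly independent.

yes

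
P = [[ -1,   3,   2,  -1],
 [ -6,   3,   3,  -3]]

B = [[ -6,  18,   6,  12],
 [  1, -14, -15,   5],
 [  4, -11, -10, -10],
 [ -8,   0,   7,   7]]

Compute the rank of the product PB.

First compute PB:
[[ 25, -82, -78, -24],
 [ 75, -183, -132, -108]]
Now row reduce the product.
R2 ← R2 − (3)·R1: [0, 63, 102, -36]
2 nonzero rows, so rank(PB) = 2.

2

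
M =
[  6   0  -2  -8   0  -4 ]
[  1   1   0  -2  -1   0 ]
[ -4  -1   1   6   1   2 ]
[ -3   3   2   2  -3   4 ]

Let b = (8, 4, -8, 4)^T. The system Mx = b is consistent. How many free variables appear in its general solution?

Row reduce the augmented matrix [M | b].
R2 ← R2 − (1/6)·R1: [0, 1, 1/3, -2/3, -1, 2/3, 8/3]
R3 ← R3 + (2/3)·R1: [0, -1, -1/3, 2/3, 1, -2/3, -8/3]
R4 ← R4 + (1/2)·R1: [0, 3, 1, -2, -3, 2, 8]
R3 ← R3 + R2: [0, 0, 0, 0, 0, 0, 0]
R4 ← R4 − (3)·R2: [0, 0, 0, 0, 0, 0, 0]
The echelon form has 2 nonzero rows, and every pivot lies in the first 6 columns, so rank(M) = rank([M|b]) = 2.
The system is consistent.
Free variables = (unknowns) − (rank) = 6 − 2 = 4.

4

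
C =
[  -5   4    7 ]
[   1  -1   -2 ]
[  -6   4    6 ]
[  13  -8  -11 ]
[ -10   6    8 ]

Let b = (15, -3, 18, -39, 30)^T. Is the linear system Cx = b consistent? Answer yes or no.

Row reduce the augmented matrix [C | b].
R2 ← R2 + (1/5)·R1: [0, -1/5, -3/5, 0]
R3 ← R3 − (6/5)·R1: [0, -4/5, -12/5, 0]
R4 ← R4 + (13/5)·R1: [0, 12/5, 36/5, 0]
R5 ← R5 − (2)·R1: [0, -2, -6, 0]
R3 ← R3 − (4)·R2: [0, 0, 0, 0]
R4 ← R4 + (12)·R2: [0, 0, 0, 0]
R5 ← R5 − (10)·R2: [0, 0, 0, 0]
The echelon form has 2 nonzero rows, and every pivot lies in the first 3 columns, so rank(C) = rank([C|b]) = 2.
The system is consistent.

yes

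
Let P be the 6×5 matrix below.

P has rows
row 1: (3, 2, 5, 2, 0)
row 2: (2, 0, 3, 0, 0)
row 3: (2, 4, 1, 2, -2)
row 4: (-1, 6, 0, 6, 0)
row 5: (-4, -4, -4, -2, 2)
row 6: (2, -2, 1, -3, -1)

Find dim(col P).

Row reduce to echelon form.
R2 ← R2 − (2/3)·R1: [0, -4/3, -1/3, -4/3, 0]
R3 ← R3 − (2/3)·R1: [0, 8/3, -7/3, 2/3, -2]
R4 ← R4 + (1/3)·R1: [0, 20/3, 5/3, 20/3, 0]
R5 ← R5 + (4/3)·R1: [0, -4/3, 8/3, 2/3, 2]
R6 ← R6 − (2/3)·R1: [0, -10/3, -7/3, -13/3, -1]
R3 ← R3 + (2)·R2: [0, 0, -3, -2, -2]
R4 ← R4 + (5)·R2: [0, 0, 0, 0, 0]
R5 ← R5 − R2: [0, 0, 3, 2, 2]
R6 ← R6 − (5/2)·R2: [0, 0, -3/2, -1, -1]
R5 ← R5 + R3: [0, 0, 0, 0, 0]
R6 ← R6 − (1/2)·R3: [0, 0, 0, 0, 0]
Echelon form has 3 nonzero rows, so rank(P) = 3.
The column space has dimension equal to the rank: 3.

3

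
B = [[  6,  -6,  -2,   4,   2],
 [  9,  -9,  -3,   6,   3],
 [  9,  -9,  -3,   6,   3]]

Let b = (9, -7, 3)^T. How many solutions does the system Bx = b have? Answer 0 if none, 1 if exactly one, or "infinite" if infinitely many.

Row reduce the augmented matrix [B | b].
R2 ← R2 − (3/2)·R1: [0, 0, 0, 0, 0, -41/2]
R3 ← R3 − (3/2)·R1: [0, 0, 0, 0, 0, -21/2]
R3 ← R3 − (21/41)·R2: [0, 0, 0, 0, 0, 0]
The echelon form has 2 nonzero rows; the last pivot sits in the augmented column, so rank(B) = 1 but rank([B|b]) = 2.
Since the ranks differ, the system is inconsistent.
It has no solutions.

0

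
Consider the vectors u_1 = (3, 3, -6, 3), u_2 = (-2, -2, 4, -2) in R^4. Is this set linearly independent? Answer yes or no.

Form the matrix with these vectors as rows and row reduce.
R2 ← R2 + (2/3)·R1: [0, 0, 0, 0]
1 nonzero row, so the 2 vectors span a space of dimension 1.
Since 1 < 2, the vectors are linearly dependent.

no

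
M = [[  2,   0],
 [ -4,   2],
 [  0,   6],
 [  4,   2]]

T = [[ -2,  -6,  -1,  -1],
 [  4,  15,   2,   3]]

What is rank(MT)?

2

First compute MT:
[[ -4, -12,  -2,  -2],
 [ 16,  54,   8,  10],
 [ 24,  90,  12,  18],
 [  0,   6,   0,   2]]
Now row reduce the product.
R2 ← R2 + (4)·R1: [0, 6, 0, 2]
R3 ← R3 + (6)·R1: [0, 18, 0, 6]
R3 ← R3 − (3)·R2: [0, 0, 0, 0]
R4 ← R4 − R2: [0, 0, 0, 0]
2 nonzero rows, so rank(MT) = 2.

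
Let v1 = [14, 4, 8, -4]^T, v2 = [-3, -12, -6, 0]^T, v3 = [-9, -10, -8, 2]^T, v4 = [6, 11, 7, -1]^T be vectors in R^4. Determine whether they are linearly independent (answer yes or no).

no

Form the matrix with these vectors as rows and row reduce.
R2 ← R2 + (3/14)·R1: [0, -78/7, -30/7, -6/7]
R3 ← R3 + (9/14)·R1: [0, -52/7, -20/7, -4/7]
R4 ← R4 − (3/7)·R1: [0, 65/7, 25/7, 5/7]
R3 ← R3 − (2/3)·R2: [0, 0, 0, 0]
R4 ← R4 + (5/6)·R2: [0, 0, 0, 0]
2 nonzero rows, so the 4 vectors span a space of dimension 2.
Since 2 < 4, the vectors are linearly dependent.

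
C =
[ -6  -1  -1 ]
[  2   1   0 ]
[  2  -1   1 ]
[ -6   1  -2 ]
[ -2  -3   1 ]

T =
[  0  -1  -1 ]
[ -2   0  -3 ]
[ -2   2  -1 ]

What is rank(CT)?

1

First compute CT:
[[  4,   4,  10],
 [ -2,  -2,  -5],
 [  0,   0,   0],
 [  2,   2,   5],
 [  4,   4,  10]]
Now row reduce the product.
R2 ← R2 + (1/2)·R1: [0, 0, 0]
R4 ← R4 − (1/2)·R1: [0, 0, 0]
R5 ← R5 − R1: [0, 0, 0]
1 nonzero row, so rank(CT) = 1.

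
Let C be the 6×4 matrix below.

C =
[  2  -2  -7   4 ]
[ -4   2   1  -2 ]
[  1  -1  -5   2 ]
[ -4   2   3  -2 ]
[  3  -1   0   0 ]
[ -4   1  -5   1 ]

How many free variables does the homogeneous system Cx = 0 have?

1

Row reduce to echelon form.
R2 ← R2 + (2)·R1: [0, -2, -13, 6]
R3 ← R3 − (1/2)·R1: [0, 0, -3/2, 0]
R4 ← R4 + (2)·R1: [0, -2, -11, 6]
R5 ← R5 − (3/2)·R1: [0, 2, 21/2, -6]
R6 ← R6 + (2)·R1: [0, -3, -19, 9]
R4 ← R4 − R2: [0, 0, 2, 0]
R5 ← R5 + R2: [0, 0, -5/2, 0]
R6 ← R6 − (3/2)·R2: [0, 0, 1/2, 0]
R4 ← R4 + (4/3)·R3: [0, 0, 0, 0]
R5 ← R5 − (5/3)·R3: [0, 0, 0, 0]
R6 ← R6 + (1/3)·R3: [0, 0, 0, 0]
3 nonzero rows, so rank(C) = 3.
C has 4 columns; by rank–nullity, nullity = 4 − 3 = 1.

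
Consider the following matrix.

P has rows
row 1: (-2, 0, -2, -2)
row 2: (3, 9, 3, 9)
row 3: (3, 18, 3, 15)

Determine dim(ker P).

Row reduce to echelon form.
R2 ← R2 + (3/2)·R1: [0, 9, 0, 6]
R3 ← R3 + (3/2)·R1: [0, 18, 0, 12]
R3 ← R3 − (2)·R2: [0, 0, 0, 0]
2 nonzero rows, so rank(P) = 2.
P has 4 columns; by rank–nullity, nullity = 4 − 2 = 2.

2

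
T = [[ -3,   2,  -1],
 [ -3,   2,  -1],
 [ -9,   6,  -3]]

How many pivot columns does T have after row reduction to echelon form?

1

Row reduce to echelon form.
R2 ← R2 − R1: [0, 0, 0]
R3 ← R3 − (3)·R1: [0, 0, 0]
Echelon form has 1 nonzero row, so rank(T) = 1.
Each nonzero row contributes one pivot column: 1 pivot columns.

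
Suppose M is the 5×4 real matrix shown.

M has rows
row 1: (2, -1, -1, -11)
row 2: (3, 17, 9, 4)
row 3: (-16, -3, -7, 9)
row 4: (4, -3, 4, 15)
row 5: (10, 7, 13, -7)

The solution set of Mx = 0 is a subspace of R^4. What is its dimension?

Row reduce to echelon form.
R2 ← R2 − (3/2)·R1: [0, 37/2, 21/2, 41/2]
R3 ← R3 + (8)·R1: [0, -11, -15, -79]
R4 ← R4 − (2)·R1: [0, -1, 6, 37]
R5 ← R5 − (5)·R1: [0, 12, 18, 48]
R3 ← R3 + (22/37)·R2: [0, 0, -324/37, -2472/37]
R4 ← R4 + (2/37)·R2: [0, 0, 243/37, 1410/37]
R5 ← R5 − (24/37)·R2: [0, 0, 414/37, 1284/37]
R4 ← R4 + (3/4)·R3: [0, 0, 0, -12]
R5 ← R5 + (23/18)·R3: [0, 0, 0, -152/3]
R5 ← R5 − (38/9)·R4: [0, 0, 0, 0]
4 nonzero rows, so rank(M) = 4.
M has 4 columns; by rank–nullity, nullity = 4 − 4 = 0.

0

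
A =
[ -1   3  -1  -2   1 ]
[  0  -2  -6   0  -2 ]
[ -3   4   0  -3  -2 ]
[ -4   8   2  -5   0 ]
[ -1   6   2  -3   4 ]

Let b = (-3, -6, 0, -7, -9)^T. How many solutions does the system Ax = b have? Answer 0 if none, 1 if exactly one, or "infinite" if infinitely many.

Row reduce the augmented matrix [A | b].
R3 ← R3 − (3)·R1: [0, -5, 3, 3, -5, 9]
R4 ← R4 − (4)·R1: [0, -4, 6, 3, -4, 5]
R5 ← R5 − R1: [0, 3, 3, -1, 3, -6]
R3 ← R3 − (5/2)·R2: [0, 0, 18, 3, 0, 24]
R4 ← R4 − (2)·R2: [0, 0, 18, 3, 0, 17]
R5 ← R5 + (3/2)·R2: [0, 0, -6, -1, 0, -15]
R4 ← R4 − R3: [0, 0, 0, 0, 0, -7]
R5 ← R5 + (1/3)·R3: [0, 0, 0, 0, 0, -7]
R5 ← R5 − R4: [0, 0, 0, 0, 0, 0]
The echelon form has 4 nonzero rows; the last pivot sits in the augmented column, so rank(A) = 3 but rank([A|b]) = 4.
Since the ranks differ, the system is inconsistent.
It has no solutions.

0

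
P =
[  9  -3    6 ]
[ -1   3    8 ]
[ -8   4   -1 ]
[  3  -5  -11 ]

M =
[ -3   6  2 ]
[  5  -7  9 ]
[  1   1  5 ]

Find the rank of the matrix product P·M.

2

First compute PM:
[[-36,  81,  21],
 [ 26, -19,  65],
 [ 43, -77,  15],
 [-45,  42, -94]]
Now row reduce the product.
R2 ← R2 + (13/18)·R1: [0, 79/2, 481/6]
R3 ← R3 + (43/36)·R1: [0, 79/4, 481/12]
R4 ← R4 − (5/4)·R1: [0, -237/4, -481/4]
R3 ← R3 − (1/2)·R2: [0, 0, 0]
R4 ← R4 + (3/2)·R2: [0, 0, 0]
2 nonzero rows, so rank(PM) = 2.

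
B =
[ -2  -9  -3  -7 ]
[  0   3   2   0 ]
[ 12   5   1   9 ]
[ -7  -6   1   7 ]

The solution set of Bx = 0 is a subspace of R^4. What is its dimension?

Row reduce to echelon form.
R3 ← R3 + (6)·R1: [0, -49, -17, -33]
R4 ← R4 − (7/2)·R1: [0, 51/2, 23/2, 63/2]
R3 ← R3 + (49/3)·R2: [0, 0, 47/3, -33]
R4 ← R4 − (17/2)·R2: [0, 0, -11/2, 63/2]
R4 ← R4 + (33/94)·R3: [0, 0, 0, 936/47]
4 nonzero rows, so rank(B) = 4.
B has 4 columns; by rank–nullity, nullity = 4 − 4 = 0.

0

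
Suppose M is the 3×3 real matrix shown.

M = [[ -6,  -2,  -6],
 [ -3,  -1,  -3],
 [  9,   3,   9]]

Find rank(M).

1

Row reduce to echelon form.
R2 ← R2 − (1/2)·R1: [0, 0, 0]
R3 ← R3 + (3/2)·R1: [0, 0, 0]
Echelon form has 1 nonzero row, so rank(M) = 1.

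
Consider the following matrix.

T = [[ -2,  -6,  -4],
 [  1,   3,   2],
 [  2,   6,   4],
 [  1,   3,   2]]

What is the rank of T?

1

Row reduce to echelon form.
R2 ← R2 + (1/2)·R1: [0, 0, 0]
R3 ← R3 + R1: [0, 0, 0]
R4 ← R4 + (1/2)·R1: [0, 0, 0]
Echelon form has 1 nonzero row, so rank(T) = 1.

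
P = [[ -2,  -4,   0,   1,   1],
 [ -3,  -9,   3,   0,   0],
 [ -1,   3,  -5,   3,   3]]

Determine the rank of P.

Row reduce to echelon form.
R2 ← R2 − (3/2)·R1: [0, -3, 3, -3/2, -3/2]
R3 ← R3 − (1/2)·R1: [0, 5, -5, 5/2, 5/2]
R3 ← R3 + (5/3)·R2: [0, 0, 0, 0, 0]
Echelon form has 2 nonzero rows, so rank(P) = 2.

2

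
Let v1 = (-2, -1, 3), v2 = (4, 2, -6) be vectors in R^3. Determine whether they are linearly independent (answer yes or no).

no

Form the matrix with these vectors as rows and row reduce.
R2 ← R2 + (2)·R1: [0, 0, 0]
1 nonzero row, so the 2 vectors span a space of dimension 1.
Since 1 < 2, the vectors are linearly dependent.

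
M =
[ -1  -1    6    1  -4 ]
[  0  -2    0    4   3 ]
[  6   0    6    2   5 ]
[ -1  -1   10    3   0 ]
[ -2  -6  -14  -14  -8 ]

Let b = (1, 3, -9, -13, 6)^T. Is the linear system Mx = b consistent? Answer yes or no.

Row reduce the augmented matrix [M | b].
R3 ← R3 + (6)·R1: [0, -6, 42, 8, -19, -3]
R4 ← R4 − R1: [0, 0, 4, 2, 4, -14]
R5 ← R5 − (2)·R1: [0, -4, -26, -16, 0, 4]
R3 ← R3 − (3)·R2: [0, 0, 42, -4, -28, -12]
R5 ← R5 − (2)·R2: [0, 0, -26, -24, -6, -2]
R4 ← R4 − (2/21)·R3: [0, 0, 0, 50/21, 20/3, -90/7]
R5 ← R5 + (13/21)·R3: [0, 0, 0, -556/21, -70/3, -66/7]
R5 ← R5 + (278/25)·R4: [0, 0, 0, 0, 254/5, -762/5]
The echelon form has 5 nonzero rows, and every pivot lies in the first 5 columns, so rank(M) = rank([M|b]) = 5.
The system is consistent.

yes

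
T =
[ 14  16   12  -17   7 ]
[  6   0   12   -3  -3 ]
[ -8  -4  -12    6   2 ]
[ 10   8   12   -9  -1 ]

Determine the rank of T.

Row reduce to echelon form.
R2 ← R2 − (3/7)·R1: [0, -48/7, 48/7, 30/7, -6]
R3 ← R3 + (4/7)·R1: [0, 36/7, -36/7, -26/7, 6]
R4 ← R4 − (5/7)·R1: [0, -24/7, 24/7, 22/7, -6]
R3 ← R3 + (3/4)·R2: [0, 0, 0, -1/2, 3/2]
R4 ← R4 − (1/2)·R2: [0, 0, 0, 1, -3]
R4 ← R4 + (2)·R3: [0, 0, 0, 0, 0]
Echelon form has 3 nonzero rows, so rank(T) = 3.

3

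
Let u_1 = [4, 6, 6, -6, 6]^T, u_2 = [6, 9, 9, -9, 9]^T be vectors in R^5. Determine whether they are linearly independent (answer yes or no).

no

Form the matrix with these vectors as rows and row reduce.
R2 ← R2 − (3/2)·R1: [0, 0, 0, 0, 0]
1 nonzero row, so the 2 vectors span a space of dimension 1.
Since 1 < 2, the vectors are linearly dependent.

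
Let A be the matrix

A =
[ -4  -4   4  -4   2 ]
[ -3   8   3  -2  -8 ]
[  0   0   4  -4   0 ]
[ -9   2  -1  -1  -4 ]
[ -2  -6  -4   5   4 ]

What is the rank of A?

Row reduce to echelon form.
R2 ← R2 − (3/4)·R1: [0, 11, 0, 1, -19/2]
R4 ← R4 − (9/4)·R1: [0, 11, -10, 8, -17/2]
R5 ← R5 − (1/2)·R1: [0, -4, -6, 7, 3]
R4 ← R4 − R2: [0, 0, -10, 7, 1]
R5 ← R5 + (4/11)·R2: [0, 0, -6, 81/11, -5/11]
R4 ← R4 + (5/2)·R3: [0, 0, 0, -3, 1]
R5 ← R5 + (3/2)·R3: [0, 0, 0, 15/11, -5/11]
R5 ← R5 + (5/11)·R4: [0, 0, 0, 0, 0]
Echelon form has 4 nonzero rows, so rank(A) = 4.

4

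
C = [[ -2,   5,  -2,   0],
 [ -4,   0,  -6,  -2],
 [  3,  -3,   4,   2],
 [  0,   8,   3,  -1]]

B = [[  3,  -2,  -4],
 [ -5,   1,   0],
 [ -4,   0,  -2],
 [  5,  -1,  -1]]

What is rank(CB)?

First compute CB:
[[-23,   9,  12],
 [  2,  10,  30],
 [ 18, -11, -22],
 [-57,   9,  -5]]
Now row reduce the product.
R2 ← R2 + (2/23)·R1: [0, 248/23, 714/23]
R3 ← R3 + (18/23)·R1: [0, -91/23, -290/23]
R4 ← R4 − (57/23)·R1: [0, -306/23, -799/23]
R3 ← R3 + (91/248)·R2: [0, 0, -151/124]
R4 ← R4 + (153/124)·R2: [0, 0, 221/62]
R4 ← R4 + (442/151)·R3: [0, 0, 0]
3 nonzero rows, so rank(CB) = 3.

3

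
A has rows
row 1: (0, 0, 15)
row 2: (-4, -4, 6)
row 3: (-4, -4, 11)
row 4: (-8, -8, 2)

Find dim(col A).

Row reduce to echelon form.
Swap R1 ↔ R2
R3 ← R3 − R1: [0, 0, 5]
R4 ← R4 − (2)·R1: [0, 0, -10]
R3 ← R3 − (1/3)·R2: [0, 0, 0]
R4 ← R4 + (2/3)·R2: [0, 0, 0]
Echelon form has 2 nonzero rows, so rank(A) = 2.
The column space has dimension equal to the rank: 2.

2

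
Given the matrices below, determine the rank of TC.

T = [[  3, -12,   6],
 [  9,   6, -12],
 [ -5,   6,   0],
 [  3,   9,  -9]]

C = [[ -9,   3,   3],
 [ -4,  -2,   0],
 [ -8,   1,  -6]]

2

First compute TC:
[[-27,  39, -27],
 [ -9,   3,  99],
 [ 21, -27, -15],
 [  9, -18,  63]]
Now row reduce the product.
R2 ← R2 − (1/3)·R1: [0, -10, 108]
R3 ← R3 + (7/9)·R1: [0, 10/3, -36]
R4 ← R4 + (1/3)·R1: [0, -5, 54]
R3 ← R3 + (1/3)·R2: [0, 0, 0]
R4 ← R4 − (1/2)·R2: [0, 0, 0]
2 nonzero rows, so rank(TC) = 2.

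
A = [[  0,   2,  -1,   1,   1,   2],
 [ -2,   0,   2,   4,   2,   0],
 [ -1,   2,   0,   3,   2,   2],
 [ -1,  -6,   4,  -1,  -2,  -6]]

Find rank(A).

2

Row reduce to echelon form.
Swap R1 ↔ R2
R3 ← R3 − (1/2)·R1: [0, 2, -1, 1, 1, 2]
R4 ← R4 − (1/2)·R1: [0, -6, 3, -3, -3, -6]
R3 ← R3 − R2: [0, 0, 0, 0, 0, 0]
R4 ← R4 + (3)·R2: [0, 0, 0, 0, 0, 0]
Echelon form has 2 nonzero rows, so rank(A) = 2.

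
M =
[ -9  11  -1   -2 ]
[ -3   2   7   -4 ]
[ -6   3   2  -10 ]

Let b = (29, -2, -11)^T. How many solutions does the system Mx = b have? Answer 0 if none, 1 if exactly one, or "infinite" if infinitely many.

infinite

Row reduce the augmented matrix [M | b].
R2 ← R2 − (1/3)·R1: [0, -5/3, 22/3, -10/3, -35/3]
R3 ← R3 − (2/3)·R1: [0, -13/3, 8/3, -26/3, -91/3]
R3 ← R3 − (13/5)·R2: [0, 0, -82/5, 0, 0]
The echelon form has 3 nonzero rows, and every pivot lies in the first 4 columns, so rank(M) = rank([M|b]) = 3.
The system is consistent.
rank = 3 < 4 unknowns, so there are infinitely many solutions.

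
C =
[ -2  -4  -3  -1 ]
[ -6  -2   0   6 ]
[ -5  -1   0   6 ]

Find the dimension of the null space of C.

1

Row reduce to echelon form.
R2 ← R2 − (3)·R1: [0, 10, 9, 9]
R3 ← R3 − (5/2)·R1: [0, 9, 15/2, 17/2]
R3 ← R3 − (9/10)·R2: [0, 0, -3/5, 2/5]
3 nonzero rows, so rank(C) = 3.
C has 4 columns; by rank–nullity, nullity = 4 − 3 = 1.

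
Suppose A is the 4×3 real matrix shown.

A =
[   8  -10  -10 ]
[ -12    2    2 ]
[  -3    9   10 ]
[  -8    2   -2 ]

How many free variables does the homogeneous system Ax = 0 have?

0

Row reduce to echelon form.
R2 ← R2 + (3/2)·R1: [0, -13, -13]
R3 ← R3 + (3/8)·R1: [0, 21/4, 25/4]
R4 ← R4 + R1: [0, -8, -12]
R3 ← R3 + (21/52)·R2: [0, 0, 1]
R4 ← R4 − (8/13)·R2: [0, 0, -4]
R4 ← R4 + (4)·R3: [0, 0, 0]
3 nonzero rows, so rank(A) = 3.
A has 3 columns; by rank–nullity, nullity = 3 − 3 = 0.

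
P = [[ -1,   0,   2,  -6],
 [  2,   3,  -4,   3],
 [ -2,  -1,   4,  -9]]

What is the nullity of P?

2

Row reduce to echelon form.
R2 ← R2 + (2)·R1: [0, 3, 0, -9]
R3 ← R3 − (2)·R1: [0, -1, 0, 3]
R3 ← R3 + (1/3)·R2: [0, 0, 0, 0]
2 nonzero rows, so rank(P) = 2.
P has 4 columns; by rank–nullity, nullity = 4 − 2 = 2.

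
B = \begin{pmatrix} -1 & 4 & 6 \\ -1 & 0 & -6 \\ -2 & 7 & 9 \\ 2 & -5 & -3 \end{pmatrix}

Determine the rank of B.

2

Row reduce to echelon form.
R2 ← R2 − R1: [0, -4, -12]
R3 ← R3 − (2)·R1: [0, -1, -3]
R4 ← R4 + (2)·R1: [0, 3, 9]
R3 ← R3 − (1/4)·R2: [0, 0, 0]
R4 ← R4 + (3/4)·R2: [0, 0, 0]
Echelon form has 2 nonzero rows, so rank(B) = 2.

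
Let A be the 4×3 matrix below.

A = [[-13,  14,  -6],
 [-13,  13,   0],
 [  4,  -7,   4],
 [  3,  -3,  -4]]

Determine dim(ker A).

0

Row reduce to echelon form.
R2 ← R2 − R1: [0, -1, 6]
R3 ← R3 + (4/13)·R1: [0, -35/13, 28/13]
R4 ← R4 + (3/13)·R1: [0, 3/13, -70/13]
R3 ← R3 − (35/13)·R2: [0, 0, -14]
R4 ← R4 + (3/13)·R2: [0, 0, -4]
R4 ← R4 − (2/7)·R3: [0, 0, 0]
3 nonzero rows, so rank(A) = 3.
A has 3 columns; by rank–nullity, nullity = 3 − 3 = 0.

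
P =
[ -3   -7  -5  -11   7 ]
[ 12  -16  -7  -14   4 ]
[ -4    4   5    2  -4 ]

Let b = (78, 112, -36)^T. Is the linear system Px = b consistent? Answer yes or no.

yes

Row reduce the augmented matrix [P | b].
R2 ← R2 + (4)·R1: [0, -44, -27, -58, 32, 424]
R3 ← R3 − (4/3)·R1: [0, 40/3, 35/3, 50/3, -40/3, -140]
R3 ← R3 + (10/33)·R2: [0, 0, 115/33, -10/11, -40/11, -380/33]
The echelon form has 3 nonzero rows, and every pivot lies in the first 5 columns, so rank(P) = rank([P|b]) = 3.
The system is consistent.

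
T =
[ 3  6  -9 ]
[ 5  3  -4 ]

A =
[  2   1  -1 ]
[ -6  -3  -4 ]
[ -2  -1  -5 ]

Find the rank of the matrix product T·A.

First compute TA:
[[-12,  -6,  18],
 [  0,   0,   3]]
Now row reduce the product.
2 nonzero rows, so rank(TA) = 2.

2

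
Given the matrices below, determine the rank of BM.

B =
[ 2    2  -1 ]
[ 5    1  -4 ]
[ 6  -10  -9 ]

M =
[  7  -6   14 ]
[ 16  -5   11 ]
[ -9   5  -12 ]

First compute BM:
[[ 55, -27,  62],
 [ 87, -55, 129],
 [-37, -31,  82]]
Now row reduce the product.
R2 ← R2 − (87/55)·R1: [0, -676/55, 1701/55]
R3 ← R3 + (37/55)·R1: [0, -2704/55, 6804/55]
R3 ← R3 − (4)·R2: [0, 0, 0]
2 nonzero rows, so rank(BM) = 2.

2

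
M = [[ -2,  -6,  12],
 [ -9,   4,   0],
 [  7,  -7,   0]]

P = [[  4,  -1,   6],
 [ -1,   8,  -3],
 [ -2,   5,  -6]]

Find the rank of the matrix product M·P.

3

First compute MP:
[[-26,  14, -66],
 [-40,  41, -66],
 [ 35, -63,  63]]
Now row reduce the product.
R2 ← R2 − (20/13)·R1: [0, 253/13, 462/13]
R3 ← R3 + (35/26)·R1: [0, -574/13, -336/13]
R3 ← R3 + (574/253)·R2: [0, 0, 1260/23]
3 nonzero rows, so rank(MP) = 3.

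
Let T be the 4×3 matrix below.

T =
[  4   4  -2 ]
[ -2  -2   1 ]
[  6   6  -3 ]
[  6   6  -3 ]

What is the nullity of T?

Row reduce to echelon form.
R2 ← R2 + (1/2)·R1: [0, 0, 0]
R3 ← R3 − (3/2)·R1: [0, 0, 0]
R4 ← R4 − (3/2)·R1: [0, 0, 0]
1 nonzero row, so rank(T) = 1.
T has 3 columns; by rank–nullity, nullity = 3 − 1 = 2.

2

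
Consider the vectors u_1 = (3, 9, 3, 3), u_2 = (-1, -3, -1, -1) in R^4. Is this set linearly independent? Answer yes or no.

no

Form the matrix with these vectors as rows and row reduce.
R2 ← R2 + (1/3)·R1: [0, 0, 0, 0]
1 nonzero row, so the 2 vectors span a space of dimension 1.
Since 1 < 2, the vectors are linearly dependent.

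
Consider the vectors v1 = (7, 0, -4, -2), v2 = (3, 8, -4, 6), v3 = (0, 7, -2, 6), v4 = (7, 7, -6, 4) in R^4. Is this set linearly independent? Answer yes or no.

no

Form the matrix with these vectors as rows and row reduce.
R2 ← R2 − (3/7)·R1: [0, 8, -16/7, 48/7]
R4 ← R4 − R1: [0, 7, -2, 6]
R3 ← R3 − (7/8)·R2: [0, 0, 0, 0]
R4 ← R4 − (7/8)·R2: [0, 0, 0, 0]
2 nonzero rows, so the 4 vectors span a space of dimension 2.
Since 2 < 4, the vectors are linearly dependent.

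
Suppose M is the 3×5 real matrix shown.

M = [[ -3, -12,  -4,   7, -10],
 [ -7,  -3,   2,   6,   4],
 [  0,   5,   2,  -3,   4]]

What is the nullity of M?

2

Row reduce to echelon form.
R2 ← R2 − (7/3)·R1: [0, 25, 34/3, -31/3, 82/3]
R3 ← R3 − (1/5)·R2: [0, 0, -4/15, -14/15, -22/15]
3 nonzero rows, so rank(M) = 3.
M has 5 columns; by rank–nullity, nullity = 5 − 3 = 2.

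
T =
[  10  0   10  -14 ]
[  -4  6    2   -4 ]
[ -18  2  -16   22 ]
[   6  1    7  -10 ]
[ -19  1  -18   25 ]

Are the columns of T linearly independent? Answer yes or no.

Row reduce T to echelon form.
R2 ← R2 + (2/5)·R1: [0, 6, 6, -48/5]
R3 ← R3 + (9/5)·R1: [0, 2, 2, -16/5]
R4 ← R4 − (3/5)·R1: [0, 1, 1, -8/5]
R5 ← R5 + (19/10)·R1: [0, 1, 1, -8/5]
R3 ← R3 − (1/3)·R2: [0, 0, 0, 0]
R4 ← R4 − (1/6)·R2: [0, 0, 0, 0]
R5 ← R5 − (1/6)·R2: [0, 0, 0, 0]
2 pivots among 4 columns.
Only 2 < 4 pivot columns, so the columns are linearly dependent.

no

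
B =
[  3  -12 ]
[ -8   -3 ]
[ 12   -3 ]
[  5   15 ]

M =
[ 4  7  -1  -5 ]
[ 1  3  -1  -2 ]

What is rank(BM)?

2

First compute BM:
[[  0, -15,   9,   9],
 [-35, -65,  11,  46],
 [ 45,  75,  -9, -54],
 [ 35,  80, -20, -55]]
Now row reduce the product.
Swap R1 ↔ R2
R3 ← R3 + (9/7)·R1: [0, -60/7, 36/7, 36/7]
R4 ← R4 + R1: [0, 15, -9, -9]
R3 ← R3 − (4/7)·R2: [0, 0, 0, 0]
R4 ← R4 + R2: [0, 0, 0, 0]
2 nonzero rows, so rank(BM) = 2.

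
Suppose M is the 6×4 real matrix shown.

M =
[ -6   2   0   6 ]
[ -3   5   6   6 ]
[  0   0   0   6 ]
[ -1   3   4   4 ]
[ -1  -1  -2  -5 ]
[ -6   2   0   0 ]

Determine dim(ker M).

Row reduce to echelon form.
R2 ← R2 − (1/2)·R1: [0, 4, 6, 3]
R4 ← R4 − (1/6)·R1: [0, 8/3, 4, 3]
R5 ← R5 − (1/6)·R1: [0, -4/3, -2, -6]
R6 ← R6 − R1: [0, 0, 0, -6]
R4 ← R4 − (2/3)·R2: [0, 0, 0, 1]
R5 ← R5 + (1/3)·R2: [0, 0, 0, -5]
R4 ← R4 − (1/6)·R3: [0, 0, 0, 0]
R5 ← R5 + (5/6)·R3: [0, 0, 0, 0]
R6 ← R6 + R3: [0, 0, 0, 0]
3 nonzero rows, so rank(M) = 3.
M has 4 columns; by rank–nullity, nullity = 4 − 3 = 1.

1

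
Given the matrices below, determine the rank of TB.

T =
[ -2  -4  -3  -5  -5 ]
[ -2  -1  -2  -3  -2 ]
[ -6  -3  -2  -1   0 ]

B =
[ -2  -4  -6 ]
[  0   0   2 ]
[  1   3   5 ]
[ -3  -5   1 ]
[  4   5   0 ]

3

First compute TB:
[[ -4,  -1, -16],
 [  3,   7,  -3],
 [ 13,  23,  19]]
Now row reduce the product.
R2 ← R2 + (3/4)·R1: [0, 25/4, -15]
R3 ← R3 + (13/4)·R1: [0, 79/4, -33]
R3 ← R3 − (79/25)·R2: [0, 0, 72/5]
3 nonzero rows, so rank(TB) = 3.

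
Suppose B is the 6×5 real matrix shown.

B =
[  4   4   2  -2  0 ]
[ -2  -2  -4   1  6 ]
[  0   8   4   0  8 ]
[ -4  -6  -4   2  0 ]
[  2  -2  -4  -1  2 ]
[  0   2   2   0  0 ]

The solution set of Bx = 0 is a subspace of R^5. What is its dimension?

2

Row reduce to echelon form.
R2 ← R2 + (1/2)·R1: [0, 0, -3, 0, 6]
R4 ← R4 + R1: [0, -2, -2, 0, 0]
R5 ← R5 − (1/2)·R1: [0, -4, -5, 0, 2]
Swap R2 ↔ R3
R4 ← R4 + (1/4)·R2: [0, 0, -1, 0, 2]
R5 ← R5 + (1/2)·R2: [0, 0, -3, 0, 6]
R6 ← R6 − (1/4)·R2: [0, 0, 1, 0, -2]
R4 ← R4 − (1/3)·R3: [0, 0, 0, 0, 0]
R5 ← R5 − R3: [0, 0, 0, 0, 0]
R6 ← R6 + (1/3)·R3: [0, 0, 0, 0, 0]
3 nonzero rows, so rank(B) = 3.
B has 5 columns; by rank–nullity, nullity = 5 − 3 = 2.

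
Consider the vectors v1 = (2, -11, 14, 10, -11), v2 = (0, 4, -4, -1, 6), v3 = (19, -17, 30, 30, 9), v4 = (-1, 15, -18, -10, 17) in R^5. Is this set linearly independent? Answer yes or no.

yes

Form the matrix with these vectors as rows and row reduce.
R3 ← R3 − (19/2)·R1: [0, 175/2, -103, -65, 227/2]
R4 ← R4 + (1/2)·R1: [0, 19/2, -11, -5, 23/2]
R3 ← R3 − (175/8)·R2: [0, 0, -31/2, -345/8, -71/4]
R4 ← R4 − (19/8)·R2: [0, 0, -3/2, -21/8, -11/4]
R4 ← R4 − (3/31)·R3: [0, 0, 0, 48/31, -32/31]
4 nonzero rows, so the 4 vectors span a space of dimension 4.
Since 4 = 4, the vectors are linearly independent.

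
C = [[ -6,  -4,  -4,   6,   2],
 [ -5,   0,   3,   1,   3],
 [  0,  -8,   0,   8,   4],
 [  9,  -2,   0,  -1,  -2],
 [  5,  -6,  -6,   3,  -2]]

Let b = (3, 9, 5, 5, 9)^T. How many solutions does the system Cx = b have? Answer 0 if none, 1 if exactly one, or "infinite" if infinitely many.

0

Row reduce the augmented matrix [C | b].
R2 ← R2 − (5/6)·R1: [0, 10/3, 19/3, -4, 4/3, 13/2]
R4 ← R4 + (3/2)·R1: [0, -8, -6, 8, 1, 19/2]
R5 ← R5 + (5/6)·R1: [0, -28/3, -28/3, 8, -1/3, 23/2]
R3 ← R3 + (12/5)·R2: [0, 0, 76/5, -8/5, 36/5, 103/5]
R4 ← R4 + (12/5)·R2: [0, 0, 46/5, -8/5, 21/5, 251/10]
R5 ← R5 + (14/5)·R2: [0, 0, 42/5, -16/5, 17/5, 297/10]
R4 ← R4 − (23/38)·R3: [0, 0, 0, -12/19, -3/19, 240/19]
R5 ← R5 − (21/38)·R3: [0, 0, 0, -44/19, -11/19, 348/19]
R5 ← R5 − (11/3)·R4: [0, 0, 0, 0, 0, -28]
The echelon form has 5 nonzero rows; the last pivot sits in the augmented column, so rank(C) = 4 but rank([C|b]) = 5.
Since the ranks differ, the system is inconsistent.
It has no solutions.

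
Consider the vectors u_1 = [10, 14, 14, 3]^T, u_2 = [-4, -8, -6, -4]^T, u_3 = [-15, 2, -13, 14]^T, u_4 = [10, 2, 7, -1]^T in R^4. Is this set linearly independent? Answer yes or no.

no

Form the matrix with these vectors as rows and row reduce.
R2 ← R2 + (2/5)·R1: [0, -12/5, -2/5, -14/5]
R3 ← R3 + (3/2)·R1: [0, 23, 8, 37/2]
R4 ← R4 − R1: [0, -12, -7, -4]
R3 ← R3 + (115/12)·R2: [0, 0, 25/6, -25/3]
R4 ← R4 − (5)·R2: [0, 0, -5, 10]
R4 ← R4 + (6/5)·R3: [0, 0, 0, 0]
3 nonzero rows, so the 4 vectors span a space of dimension 3.
Since 3 < 4, the vectors are linearly dependent.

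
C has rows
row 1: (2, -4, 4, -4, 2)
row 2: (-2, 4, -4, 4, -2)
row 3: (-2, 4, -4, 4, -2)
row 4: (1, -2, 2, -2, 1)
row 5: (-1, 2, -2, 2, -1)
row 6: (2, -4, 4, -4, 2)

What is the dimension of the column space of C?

Row reduce to echelon form.
R2 ← R2 + R1: [0, 0, 0, 0, 0]
R3 ← R3 + R1: [0, 0, 0, 0, 0]
R4 ← R4 − (1/2)·R1: [0, 0, 0, 0, 0]
R5 ← R5 + (1/2)·R1: [0, 0, 0, 0, 0]
R6 ← R6 − R1: [0, 0, 0, 0, 0]
Echelon form has 1 nonzero row, so rank(C) = 1.
The column space has dimension equal to the rank: 1.

1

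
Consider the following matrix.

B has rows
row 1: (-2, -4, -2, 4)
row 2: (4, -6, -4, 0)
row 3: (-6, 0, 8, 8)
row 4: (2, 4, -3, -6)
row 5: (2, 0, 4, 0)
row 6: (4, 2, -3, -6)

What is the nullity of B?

Row reduce to echelon form.
R2 ← R2 + (2)·R1: [0, -14, -8, 8]
R3 ← R3 − (3)·R1: [0, 12, 14, -4]
R4 ← R4 + R1: [0, 0, -5, -2]
R5 ← R5 + R1: [0, -4, 2, 4]
R6 ← R6 + (2)·R1: [0, -6, -7, 2]
R3 ← R3 + (6/7)·R2: [0, 0, 50/7, 20/7]
R5 ← R5 − (2/7)·R2: [0, 0, 30/7, 12/7]
R6 ← R6 − (3/7)·R2: [0, 0, -25/7, -10/7]
R4 ← R4 + (7/10)·R3: [0, 0, 0, 0]
R5 ← R5 − (3/5)·R3: [0, 0, 0, 0]
R6 ← R6 + (1/2)·R3: [0, 0, 0, 0]
3 nonzero rows, so rank(B) = 3.
B has 4 columns; by rank–nullity, nullity = 4 − 3 = 1.

1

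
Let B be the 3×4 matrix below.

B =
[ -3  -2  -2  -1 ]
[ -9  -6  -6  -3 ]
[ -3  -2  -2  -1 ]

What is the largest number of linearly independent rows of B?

1

Row reduce to echelon form.
R2 ← R2 − (3)·R1: [0, 0, 0, 0]
R3 ← R3 − R1: [0, 0, 0, 0]
Echelon form has 1 nonzero row, so rank(B) = 1.
The rank gives the maximum number of linearly independent rows: 1.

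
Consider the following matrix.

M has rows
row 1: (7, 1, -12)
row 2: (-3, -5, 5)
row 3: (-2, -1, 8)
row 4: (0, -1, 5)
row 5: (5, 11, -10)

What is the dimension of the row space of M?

Row reduce to echelon form.
R2 ← R2 + (3/7)·R1: [0, -32/7, -1/7]
R3 ← R3 + (2/7)·R1: [0, -5/7, 32/7]
R5 ← R5 − (5/7)·R1: [0, 72/7, -10/7]
R3 ← R3 − (5/32)·R2: [0, 0, 147/32]
R4 ← R4 − (7/32)·R2: [0, 0, 161/32]
R5 ← R5 + (9/4)·R2: [0, 0, -7/4]
R4 ← R4 − (23/21)·R3: [0, 0, 0]
R5 ← R5 + (8/21)·R3: [0, 0, 0]
Echelon form has 3 nonzero rows, so rank(M) = 3.
The row space has dimension equal to the rank: 3.

3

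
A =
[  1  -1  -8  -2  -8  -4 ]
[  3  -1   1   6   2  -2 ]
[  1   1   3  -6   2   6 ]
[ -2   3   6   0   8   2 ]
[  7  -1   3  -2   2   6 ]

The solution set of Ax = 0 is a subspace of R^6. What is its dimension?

2

Row reduce to echelon form.
R2 ← R2 − (3)·R1: [0, 2, 25, 12, 26, 10]
R3 ← R3 − R1: [0, 2, 11, -4, 10, 10]
R4 ← R4 + (2)·R1: [0, 1, -10, -4, -8, -6]
R5 ← R5 − (7)·R1: [0, 6, 59, 12, 58, 34]
R3 ← R3 − R2: [0, 0, -14, -16, -16, 0]
R4 ← R4 − (1/2)·R2: [0, 0, -45/2, -10, -21, -11]
R5 ← R5 − (3)·R2: [0, 0, -16, -24, -20, 4]
R4 ← R4 − (45/28)·R3: [0, 0, 0, 110/7, 33/7, -11]
R5 ← R5 − (8/7)·R3: [0, 0, 0, -40/7, -12/7, 4]
R5 ← R5 + (4/11)·R4: [0, 0, 0, 0, 0, 0]
4 nonzero rows, so rank(A) = 4.
A has 6 columns; by rank–nullity, nullity = 6 − 4 = 2.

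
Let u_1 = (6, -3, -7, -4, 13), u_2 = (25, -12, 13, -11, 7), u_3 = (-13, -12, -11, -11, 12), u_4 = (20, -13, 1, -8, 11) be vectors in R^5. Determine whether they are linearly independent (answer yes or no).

Form the matrix with these vectors as rows and row reduce.
R2 ← R2 − (25/6)·R1: [0, 1/2, 253/6, 17/3, -283/6]
R3 ← R3 + (13/6)·R1: [0, -37/2, -157/6, -59/3, 241/6]
R4 ← R4 − (10/3)·R1: [0, -3, 73/3, 16/3, -97/3]
R3 ← R3 + (37)·R2: [0, 0, 1534, 190, -1705]
R4 ← R4 + (6)·R2: [0, 0, 832/3, 118/3, -946/3]
R4 ← R4 − (32/177)·R3: [0, 0, 0, 294/59, -418/59]
4 nonzero rows, so the 4 vectors span a space of dimension 4.
Since 4 = 4, the vectors are linearly independent.

yes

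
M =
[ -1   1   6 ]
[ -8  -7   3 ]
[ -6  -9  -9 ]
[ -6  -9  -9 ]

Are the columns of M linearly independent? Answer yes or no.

no

Row reduce M to echelon form.
R2 ← R2 − (8)·R1: [0, -15, -45]
R3 ← R3 − (6)·R1: [0, -15, -45]
R4 ← R4 − (6)·R1: [0, -15, -45]
R3 ← R3 − R2: [0, 0, 0]
R4 ← R4 − R2: [0, 0, 0]
2 pivots among 3 columns.
Only 2 < 3 pivot columns, so the columns are linearly dependent.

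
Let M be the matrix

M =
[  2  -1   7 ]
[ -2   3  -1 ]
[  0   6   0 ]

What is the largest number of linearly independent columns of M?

Row reduce to echelon form.
R2 ← R2 + R1: [0, 2, 6]
R3 ← R3 − (3)·R2: [0, 0, -18]
Echelon form has 3 nonzero rows, so rank(M) = 3.
The rank gives the maximum number of linearly independent columns: 3.

3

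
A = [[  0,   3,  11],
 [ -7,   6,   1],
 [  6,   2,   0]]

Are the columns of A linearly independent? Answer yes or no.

yes

Row reduce A to echelon form.
Swap R1 ↔ R2
R3 ← R3 + (6/7)·R1: [0, 50/7, 6/7]
R3 ← R3 − (50/21)·R2: [0, 0, -76/3]
3 pivots among 3 columns.
Every column is a pivot column, so the columns are linearly independent.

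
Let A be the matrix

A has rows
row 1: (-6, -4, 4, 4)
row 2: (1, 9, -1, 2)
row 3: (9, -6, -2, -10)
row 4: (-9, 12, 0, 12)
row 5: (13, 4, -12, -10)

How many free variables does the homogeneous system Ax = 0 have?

1

Row reduce to echelon form.
R2 ← R2 + (1/6)·R1: [0, 25/3, -1/3, 8/3]
R3 ← R3 + (3/2)·R1: [0, -12, 4, -4]
R4 ← R4 − (3/2)·R1: [0, 18, -6, 6]
R5 ← R5 + (13/6)·R1: [0, -14/3, -10/3, -4/3]
R3 ← R3 + (36/25)·R2: [0, 0, 88/25, -4/25]
R4 ← R4 − (54/25)·R2: [0, 0, -132/25, 6/25]
R5 ← R5 + (14/25)·R2: [0, 0, -88/25, 4/25]
R4 ← R4 + (3/2)·R3: [0, 0, 0, 0]
R5 ← R5 + R3: [0, 0, 0, 0]
3 nonzero rows, so rank(A) = 3.
A has 4 columns; by rank–nullity, nullity = 4 − 3 = 1.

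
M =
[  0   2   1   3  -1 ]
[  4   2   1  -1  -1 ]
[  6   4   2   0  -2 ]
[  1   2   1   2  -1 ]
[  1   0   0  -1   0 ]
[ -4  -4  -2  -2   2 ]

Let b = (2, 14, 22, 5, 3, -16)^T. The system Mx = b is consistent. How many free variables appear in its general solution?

Row reduce the augmented matrix [M | b].
Swap R1 ↔ R2
R3 ← R3 − (3/2)·R1: [0, 1, 1/2, 3/2, -1/2, 1]
R4 ← R4 − (1/4)·R1: [0, 3/2, 3/4, 9/4, -3/4, 3/2]
R5 ← R5 − (1/4)·R1: [0, -1/2, -1/4, -3/4, 1/4, -1/2]
R6 ← R6 + R1: [0, -2, -1, -3, 1, -2]
R3 ← R3 − (1/2)·R2: [0, 0, 0, 0, 0, 0]
R4 ← R4 − (3/4)·R2: [0, 0, 0, 0, 0, 0]
R5 ← R5 + (1/4)·R2: [0, 0, 0, 0, 0, 0]
R6 ← R6 + R2: [0, 0, 0, 0, 0, 0]
The echelon form has 2 nonzero rows, and every pivot lies in the first 5 columns, so rank(M) = rank([M|b]) = 2.
The system is consistent.
Free variables = (unknowns) − (rank) = 5 − 2 = 3.

3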